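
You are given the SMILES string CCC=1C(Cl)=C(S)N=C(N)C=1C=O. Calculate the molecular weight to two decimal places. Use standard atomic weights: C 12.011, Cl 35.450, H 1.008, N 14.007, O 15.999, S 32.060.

216.68 g/mol

First, the molecular formula is C8H9ClN2OS (counting implicit H from valence).
  C: 8 × 12.011 = 96.088
  Cl: 1 × 35.450 = 35.450
  H: 9 × 1.008 = 9.072
  N: 2 × 14.007 = 28.014
  O: 1 × 15.999 = 15.999
  S: 1 × 32.060 = 32.060
Sum: 8×12.011 + 1×35.450 + 9×1.008 + 2×14.007 + 1×15.999 + 1×32.060 = 216.683 → 216.68 g/mol.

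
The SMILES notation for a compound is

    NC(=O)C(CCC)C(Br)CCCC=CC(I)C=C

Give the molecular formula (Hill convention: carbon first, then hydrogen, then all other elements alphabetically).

C14H23BrINO

Walk through each heavy atom and fill implicit hydrogens from standard valence (C 4, N 3, O 2, S 2, halogen 1):
  atom 1: N, bond orders sum to 1 (valence 3) → 2 H
  atom 2: C, bond orders sum to 4 (valence 4) → 0 H
  atom 3: O, bond orders sum to 2 (valence 2) → 0 H
  atom 4: C, bond orders sum to 3 (valence 4) → 1 H
  atom 5: C, bond orders sum to 2 (valence 4) → 2 H
  atom 6: C, bond orders sum to 2 (valence 4) → 2 H
  atom 7: C, bond orders sum to 1 (valence 4) → 3 H
  atom 8: C, bond orders sum to 3 (valence 4) → 1 H
  atom 9: Br (halogen, monovalent) → 0 H
  atom 10: C, bond orders sum to 2 (valence 4) → 2 H
  atom 11: C, bond orders sum to 2 (valence 4) → 2 H
  atom 12: C, bond orders sum to 2 (valence 4) → 2 H
  atom 13: C, bond orders sum to 3 (valence 4) → 1 H
  atom 14: C, bond orders sum to 3 (valence 4) → 1 H
  atom 15: C, bond orders sum to 3 (valence 4) → 1 H
  atom 16: I (halogen, monovalent) → 0 H
  atom 17: C, bond orders sum to 3 (valence 4) → 1 H
  atom 18: C, bond orders sum to 2 (valence 4) → 2 H
Totals → C:14, H:23, Br:1, I:1, N:1, O:1.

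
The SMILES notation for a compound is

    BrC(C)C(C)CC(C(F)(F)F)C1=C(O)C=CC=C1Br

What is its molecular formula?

Walk through each heavy atom and fill implicit hydrogens from standard valence (C 4, N 3, O 2, S 2, halogen 1):
  atom 1: Br (halogen, monovalent) → 0 H
  atom 2: C, bond orders sum to 3 (valence 4) → 1 H
  atom 3: C, bond orders sum to 1 (valence 4) → 3 H
  atom 4: C, bond orders sum to 3 (valence 4) → 1 H
  atom 5: C, bond orders sum to 1 (valence 4) → 3 H
  atom 6: C, bond orders sum to 2 (valence 4) → 2 H
  atom 7: C, bond orders sum to 3 (valence 4) → 1 H
  atom 8: C, bond orders sum to 4 (valence 4) → 0 H
  atom 9: F (halogen, monovalent) → 0 H
  atom 10: F (halogen, monovalent) → 0 H
  atom 11: F (halogen, monovalent) → 0 H
  atom 12: C, bond orders sum to 4 (valence 4) → 0 H
  atom 13: C, bond orders sum to 4 (valence 4) → 0 H
  atom 14: O, bond orders sum to 1 (valence 2) → 1 H
  atom 15: C, bond orders sum to 3 (valence 4) → 1 H
  atom 16: C, bond orders sum to 3 (valence 4) → 1 H
  atom 17: C, bond orders sum to 3 (valence 4) → 1 H
  atom 18: C, bond orders sum to 4 (valence 4) → 0 H
  atom 19: Br (halogen, monovalent) → 0 H
Totals → C:13, H:15, Br:2, F:3, O:1.
In Hill order: C13H15Br2F3O.

C13H15Br2F3O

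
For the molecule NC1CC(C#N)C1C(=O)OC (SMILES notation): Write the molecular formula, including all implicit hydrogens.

Walk through each heavy atom and fill implicit hydrogens from standard valence (C 4, N 3, O 2, S 2, halogen 1):
  atom 1: N, bond orders sum to 1 (valence 3) → 2 H
  atom 2: C, bond orders sum to 3 (valence 4) → 1 H
  atom 3: C, bond orders sum to 2 (valence 4) → 2 H
  atom 4: C, bond orders sum to 3 (valence 4) → 1 H
  atom 5: C, bond orders sum to 4 (valence 4) → 0 H
  atom 6: N, bond orders sum to 3 (valence 3) → 0 H
  atom 7: C, bond orders sum to 3 (valence 4) → 1 H
  atom 8: C, bond orders sum to 4 (valence 4) → 0 H
  atom 9: O, bond orders sum to 2 (valence 2) → 0 H
  atom 10: O, bond orders sum to 2 (valence 2) → 0 H
  atom 11: C, bond orders sum to 1 (valence 4) → 3 H
Totals → C:7, H:10, N:2, O:2.

C7H10N2O2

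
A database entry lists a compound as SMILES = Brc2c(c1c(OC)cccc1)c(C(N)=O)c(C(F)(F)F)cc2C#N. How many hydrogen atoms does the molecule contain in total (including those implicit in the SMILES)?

Walk through each heavy atom and fill implicit hydrogens from standard valence (C 4, N 3, O 2, S 2, halogen 1); for lowercase aromatic atoms, an aromatic c carries 1 H when it has two neighbours and 0 H with three, and aromatic n carries 0 H:
  atom 1: Br (halogen, monovalent) → 0 H
  atom 2: aromatic c, 3 neighbours → 0 H
  atom 3: aromatic c, 3 neighbours → 0 H
  atom 4: aromatic c, 3 neighbours → 0 H
  atom 5: aromatic c, 3 neighbours → 0 H
  atom 6: O, bond orders sum to 2 (valence 2) → 0 H
  atom 7: C, bond orders sum to 1 (valence 4) → 3 H
  atom 8: aromatic c, 2 neighbours → 1 H
  atom 9: aromatic c, 2 neighbours → 1 H
  atom 10: aromatic c, 2 neighbours → 1 H
  atom 11: aromatic c, 2 neighbours → 1 H
  atom 12: aromatic c, 3 neighbours → 0 H
  atom 13: C, bond orders sum to 4 (valence 4) → 0 H
  atom 14: N, bond orders sum to 1 (valence 3) → 2 H
  atom 15: O, bond orders sum to 2 (valence 2) → 0 H
  atom 16: aromatic c, 3 neighbours → 0 H
  atom 17: C, bond orders sum to 4 (valence 4) → 0 H
  atom 18: F (halogen, monovalent) → 0 H
  atom 19: F (halogen, monovalent) → 0 H
  atom 20: F (halogen, monovalent) → 0 H
  atom 21: aromatic c, 2 neighbours → 1 H
  atom 22: aromatic c, 3 neighbours → 0 H
  atom 23: C, bond orders sum to 4 (valence 4) → 0 H
  atom 24: N, bond orders sum to 3 (valence 3) → 0 H
Total hydrogens: 10.

10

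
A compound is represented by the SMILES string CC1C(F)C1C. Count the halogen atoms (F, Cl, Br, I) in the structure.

Halogen atoms appear at heavy-atom position 4 (1×F).
Halogen count: 1.

1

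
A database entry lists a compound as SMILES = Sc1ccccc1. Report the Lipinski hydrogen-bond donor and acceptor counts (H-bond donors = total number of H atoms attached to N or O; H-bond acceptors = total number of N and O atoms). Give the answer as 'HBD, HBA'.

0, 0

Donors: find every N or O and count the H atoms it carries.
  (no N or O atoms present)
Lipinski HBD = 0.
Acceptors: N atoms = 0, O atoms = 0 → HBA = 0.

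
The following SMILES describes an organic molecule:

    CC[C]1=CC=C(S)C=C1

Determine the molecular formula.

C8H10S

Walk through each heavy atom and fill implicit hydrogens from standard valence (C 4, N 3, O 2, S 2, halogen 1):
  atom 1: C, bond orders sum to 1 (valence 4) → 3 H
  atom 2: C, bond orders sum to 2 (valence 4) → 2 H
  atom 3: C with explicit H count 0
  atom 4: C, bond orders sum to 3 (valence 4) → 1 H
  atom 5: C, bond orders sum to 3 (valence 4) → 1 H
  atom 6: C, bond orders sum to 4 (valence 4) → 0 H
  atom 7: S, bond orders sum to 1 (valence 2) → 1 H
  atom 8: C, bond orders sum to 3 (valence 4) → 1 H
  atom 9: C, bond orders sum to 3 (valence 4) → 1 H
Totals → C:8, H:10, S:1.
In Hill order: C8H10S.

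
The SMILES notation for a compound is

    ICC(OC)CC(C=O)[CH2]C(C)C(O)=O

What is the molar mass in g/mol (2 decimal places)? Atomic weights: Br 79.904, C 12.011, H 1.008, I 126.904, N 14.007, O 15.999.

328.15 g/mol

First, the molecular formula is C10H17IO4 (counting implicit H from valence).
  C: 10 × 12.011 = 120.110
  H: 17 × 1.008 = 17.136
  I: 1 × 126.904 = 126.904
  O: 4 × 15.999 = 63.996
Sum: 10×12.011 + 17×1.008 + 1×126.904 + 4×15.999 = 328.146 → 328.15 g/mol.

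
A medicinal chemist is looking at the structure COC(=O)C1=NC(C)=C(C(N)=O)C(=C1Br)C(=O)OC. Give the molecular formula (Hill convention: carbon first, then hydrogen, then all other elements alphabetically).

Walk through each heavy atom and fill implicit hydrogens from standard valence (C 4, N 3, O 2, S 2, halogen 1):
  atom 1: C, bond orders sum to 1 (valence 4) → 3 H
  atom 2: O, bond orders sum to 2 (valence 2) → 0 H
  atom 3: C, bond orders sum to 4 (valence 4) → 0 H
  atom 4: O, bond orders sum to 2 (valence 2) → 0 H
  atom 5: C, bond orders sum to 4 (valence 4) → 0 H
  atom 6: N, bond orders sum to 3 (valence 3) → 0 H
  atom 7: C, bond orders sum to 4 (valence 4) → 0 H
  atom 8: C, bond orders sum to 1 (valence 4) → 3 H
  atom 9: C, bond orders sum to 4 (valence 4) → 0 H
  atom 10: C, bond orders sum to 4 (valence 4) → 0 H
  atom 11: N, bond orders sum to 1 (valence 3) → 2 H
  atom 12: O, bond orders sum to 2 (valence 2) → 0 H
  atom 13: C, bond orders sum to 4 (valence 4) → 0 H
  atom 14: C, bond orders sum to 4 (valence 4) → 0 H
  atom 15: Br (halogen, monovalent) → 0 H
  atom 16: C, bond orders sum to 4 (valence 4) → 0 H
  atom 17: O, bond orders sum to 2 (valence 2) → 0 H
  atom 18: O, bond orders sum to 2 (valence 2) → 0 H
  atom 19: C, bond orders sum to 1 (valence 4) → 3 H
Totals → C:11, H:11, Br:1, N:2, O:5.
In Hill order: C11H11BrN2O5.

C11H11BrN2O5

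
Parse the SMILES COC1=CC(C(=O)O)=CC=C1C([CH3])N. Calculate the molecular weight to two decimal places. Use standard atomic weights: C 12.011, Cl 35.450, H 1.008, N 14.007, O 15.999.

195.22 g/mol

First, the molecular formula is C10H13NO3 (counting implicit H from valence).
  C: 10 × 12.011 = 120.110
  H: 13 × 1.008 = 13.104
  N: 1 × 14.007 = 14.007
  O: 3 × 15.999 = 47.997
Sum: 10×12.011 + 13×1.008 + 1×14.007 + 3×15.999 = 195.218 → 195.22 g/mol.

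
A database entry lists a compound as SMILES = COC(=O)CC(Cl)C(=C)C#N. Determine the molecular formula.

Walk through each heavy atom and fill implicit hydrogens from standard valence (C 4, N 3, O 2, S 2, halogen 1):
  atom 1: C, bond orders sum to 1 (valence 4) → 3 H
  atom 2: O, bond orders sum to 2 (valence 2) → 0 H
  atom 3: C, bond orders sum to 4 (valence 4) → 0 H
  atom 4: O, bond orders sum to 2 (valence 2) → 0 H
  atom 5: C, bond orders sum to 2 (valence 4) → 2 H
  atom 6: C, bond orders sum to 3 (valence 4) → 1 H
  atom 7: Cl (halogen, monovalent) → 0 H
  atom 8: C, bond orders sum to 4 (valence 4) → 0 H
  atom 9: C, bond orders sum to 2 (valence 4) → 2 H
  atom 10: C, bond orders sum to 4 (valence 4) → 0 H
  atom 11: N, bond orders sum to 3 (valence 3) → 0 H
Totals → C:7, H:8, Cl:1, N:1, O:2.

C7H8ClNO2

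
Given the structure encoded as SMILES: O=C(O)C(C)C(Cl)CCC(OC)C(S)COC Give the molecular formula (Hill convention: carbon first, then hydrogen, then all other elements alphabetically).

C11H21ClO4S

Walk through each heavy atom and fill implicit hydrogens from standard valence (C 4, N 3, O 2, S 2, halogen 1):
  atom 1: O, bond orders sum to 2 (valence 2) → 0 H
  atom 2: C, bond orders sum to 4 (valence 4) → 0 H
  atom 3: O, bond orders sum to 1 (valence 2) → 1 H
  atom 4: C, bond orders sum to 3 (valence 4) → 1 H
  atom 5: C, bond orders sum to 1 (valence 4) → 3 H
  atom 6: C, bond orders sum to 3 (valence 4) → 1 H
  atom 7: Cl (halogen, monovalent) → 0 H
  atom 8: C, bond orders sum to 2 (valence 4) → 2 H
  atom 9: C, bond orders sum to 2 (valence 4) → 2 H
  atom 10: C, bond orders sum to 3 (valence 4) → 1 H
  atom 11: O, bond orders sum to 2 (valence 2) → 0 H
  atom 12: C, bond orders sum to 1 (valence 4) → 3 H
  atom 13: C, bond orders sum to 3 (valence 4) → 1 H
  atom 14: S, bond orders sum to 1 (valence 2) → 1 H
  atom 15: C, bond orders sum to 2 (valence 4) → 2 H
  atom 16: O, bond orders sum to 2 (valence 2) → 0 H
  atom 17: C, bond orders sum to 1 (valence 4) → 3 H
Totals → C:11, H:21, Cl:1, O:4, S:1.
In Hill order: C11H21ClO4S.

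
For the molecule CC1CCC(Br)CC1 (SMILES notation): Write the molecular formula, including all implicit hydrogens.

C7H13Br

Walk through each heavy atom and fill implicit hydrogens from standard valence (C 4, N 3, O 2, S 2, halogen 1):
  atom 1: C, bond orders sum to 1 (valence 4) → 3 H
  atom 2: C, bond orders sum to 3 (valence 4) → 1 H
  atom 3: C, bond orders sum to 2 (valence 4) → 2 H
  atom 4: C, bond orders sum to 2 (valence 4) → 2 H
  atom 5: C, bond orders sum to 3 (valence 4) → 1 H
  atom 6: Br (halogen, monovalent) → 0 H
  atom 7: C, bond orders sum to 2 (valence 4) → 2 H
  atom 8: C, bond orders sum to 2 (valence 4) → 2 H
Totals → C:7, H:13, Br:1.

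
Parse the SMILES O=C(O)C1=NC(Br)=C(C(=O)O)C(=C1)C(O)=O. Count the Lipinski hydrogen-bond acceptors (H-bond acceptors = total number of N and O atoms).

N atoms: 1; O atoms: 6.
Lipinski HBA = 1 + 6 = 7.

7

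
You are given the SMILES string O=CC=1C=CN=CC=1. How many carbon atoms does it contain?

Count every carbon token in the SMILES (each C, including those in ring-closure positions and inside branches).
Carbon count: 6.

6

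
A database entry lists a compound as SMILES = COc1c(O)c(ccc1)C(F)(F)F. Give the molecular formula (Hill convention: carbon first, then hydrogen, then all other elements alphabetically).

C8H7F3O2

Walk through each heavy atom and fill implicit hydrogens from standard valence (C 4, N 3, O 2, S 2, halogen 1); for lowercase aromatic atoms, an aromatic c carries 1 H when it has two neighbours and 0 H with three, and aromatic n carries 0 H:
  atom 1: C, bond orders sum to 1 (valence 4) → 3 H
  atom 2: O, bond orders sum to 2 (valence 2) → 0 H
  atom 3: aromatic c, 3 neighbours → 0 H
  atom 4: aromatic c, 3 neighbours → 0 H
  atom 5: O, bond orders sum to 1 (valence 2) → 1 H
  atom 6: aromatic c, 3 neighbours → 0 H
  atom 7: aromatic c, 2 neighbours → 1 H
  atom 8: aromatic c, 2 neighbours → 1 H
  atom 9: aromatic c, 2 neighbours → 1 H
  atom 10: C, bond orders sum to 4 (valence 4) → 0 H
  atom 11: F (halogen, monovalent) → 0 H
  atom 12: F (halogen, monovalent) → 0 H
  atom 13: F (halogen, monovalent) → 0 H
Totals → C:8, H:7, F:3, O:2.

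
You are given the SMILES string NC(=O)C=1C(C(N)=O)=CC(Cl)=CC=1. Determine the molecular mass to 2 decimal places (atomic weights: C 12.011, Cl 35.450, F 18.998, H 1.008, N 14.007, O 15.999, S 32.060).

198.61 g/mol

First, the molecular formula is C8H7ClN2O2 (counting implicit H from valence).
  C: 8 × 12.011 = 96.088
  Cl: 1 × 35.450 = 35.450
  H: 7 × 1.008 = 7.056
  N: 2 × 14.007 = 28.014
  O: 2 × 15.999 = 31.998
Sum: 8×12.011 + 1×35.450 + 7×1.008 + 2×14.007 + 2×15.999 = 198.606 → 198.61 g/mol.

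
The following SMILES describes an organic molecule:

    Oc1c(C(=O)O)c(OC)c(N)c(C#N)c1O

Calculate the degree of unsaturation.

7

Molecular formula: C9H8N2O5.
DoU = (2C + 2 + N − H − X) / 2, where X is the halogen count and O/S are ignored.
    = (2·9 + 2 + 2 − 8 − 0) / 2 = 14 / 2 = 7.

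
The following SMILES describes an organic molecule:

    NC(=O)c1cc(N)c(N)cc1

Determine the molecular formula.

C7H9N3O

Walk through each heavy atom and fill implicit hydrogens from standard valence (C 4, N 3, O 2, S 2, halogen 1); for lowercase aromatic atoms, an aromatic c carries 1 H when it has two neighbours and 0 H with three, and aromatic n carries 0 H:
  atom 1: N, bond orders sum to 1 (valence 3) → 2 H
  atom 2: C, bond orders sum to 4 (valence 4) → 0 H
  atom 3: O, bond orders sum to 2 (valence 2) → 0 H
  atom 4: aromatic c, 3 neighbours → 0 H
  atom 5: aromatic c, 2 neighbours → 1 H
  atom 6: aromatic c, 3 neighbours → 0 H
  atom 7: N, bond orders sum to 1 (valence 3) → 2 H
  atom 8: aromatic c, 3 neighbours → 0 H
  atom 9: N, bond orders sum to 1 (valence 3) → 2 H
  atom 10: aromatic c, 2 neighbours → 1 H
  atom 11: aromatic c, 2 neighbours → 1 H
Totals → C:7, H:9, N:3, O:1.
In Hill order: C7H9N3O.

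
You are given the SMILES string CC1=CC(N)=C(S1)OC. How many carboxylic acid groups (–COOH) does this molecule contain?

0

Scan the SMILES for the carboxylic acid motif — none present.
Groups that are present: 1 ether, 1 primary amine.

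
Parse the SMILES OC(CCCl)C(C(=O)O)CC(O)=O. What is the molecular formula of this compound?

Walk through each heavy atom and fill implicit hydrogens from standard valence (C 4, N 3, O 2, S 2, halogen 1):
  atom 1: O, bond orders sum to 1 (valence 2) → 1 H
  atom 2: C, bond orders sum to 3 (valence 4) → 1 H
  atom 3: C, bond orders sum to 2 (valence 4) → 2 H
  atom 4: C, bond orders sum to 2 (valence 4) → 2 H
  atom 5: Cl (halogen, monovalent) → 0 H
  atom 6: C, bond orders sum to 3 (valence 4) → 1 H
  atom 7: C, bond orders sum to 4 (valence 4) → 0 H
  atom 8: O, bond orders sum to 2 (valence 2) → 0 H
  atom 9: O, bond orders sum to 1 (valence 2) → 1 H
  atom 10: C, bond orders sum to 2 (valence 4) → 2 H
  atom 11: C, bond orders sum to 4 (valence 4) → 0 H
  atom 12: O, bond orders sum to 1 (valence 2) → 1 H
  atom 13: O, bond orders sum to 2 (valence 2) → 0 H
Totals → C:7, H:11, Cl:1, O:5.

C7H11ClO5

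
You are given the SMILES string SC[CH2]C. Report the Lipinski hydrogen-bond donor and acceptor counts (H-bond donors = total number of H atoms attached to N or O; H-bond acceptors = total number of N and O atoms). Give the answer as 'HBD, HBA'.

Donors: find every N or O and count the H atoms it carries.
  (no N or O atoms present)
Lipinski HBD = 0.
Acceptors: N atoms = 0, O atoms = 0 → HBA = 0.

0, 0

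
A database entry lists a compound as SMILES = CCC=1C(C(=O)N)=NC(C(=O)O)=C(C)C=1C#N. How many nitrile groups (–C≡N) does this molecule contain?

1

The nitrile motif appears at heavy-atom position 16 in the SMILES.
Other groups present: 1 amide, 1 carboxylic acid.
Nitrile count: 1.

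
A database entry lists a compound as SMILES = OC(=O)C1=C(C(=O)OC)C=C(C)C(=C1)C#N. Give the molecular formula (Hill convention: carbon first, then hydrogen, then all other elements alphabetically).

Walk through each heavy atom and fill implicit hydrogens from standard valence (C 4, N 3, O 2, S 2, halogen 1):
  atom 1: O, bond orders sum to 1 (valence 2) → 1 H
  atom 2: C, bond orders sum to 4 (valence 4) → 0 H
  atom 3: O, bond orders sum to 2 (valence 2) → 0 H
  atom 4: C, bond orders sum to 4 (valence 4) → 0 H
  atom 5: C, bond orders sum to 4 (valence 4) → 0 H
  atom 6: C, bond orders sum to 4 (valence 4) → 0 H
  atom 7: O, bond orders sum to 2 (valence 2) → 0 H
  atom 8: O, bond orders sum to 2 (valence 2) → 0 H
  atom 9: C, bond orders sum to 1 (valence 4) → 3 H
  atom 10: C, bond orders sum to 3 (valence 4) → 1 H
  atom 11: C, bond orders sum to 4 (valence 4) → 0 H
  atom 12: C, bond orders sum to 1 (valence 4) → 3 H
  atom 13: C, bond orders sum to 4 (valence 4) → 0 H
  atom 14: C, bond orders sum to 3 (valence 4) → 1 H
  atom 15: C, bond orders sum to 4 (valence 4) → 0 H
  atom 16: N, bond orders sum to 3 (valence 3) → 0 H
Totals → C:11, H:9, N:1, O:4.

C11H9NO4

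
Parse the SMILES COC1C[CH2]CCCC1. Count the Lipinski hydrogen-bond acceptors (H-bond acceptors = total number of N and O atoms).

N atoms: 0; O atoms: 1.
Lipinski HBA = 0 + 1 = 1.

1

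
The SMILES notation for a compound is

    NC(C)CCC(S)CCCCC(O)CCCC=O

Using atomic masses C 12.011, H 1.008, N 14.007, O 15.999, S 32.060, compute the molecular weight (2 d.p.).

275.45 g/mol

First, the molecular formula is C14H29NO2S (counting implicit H from valence).
  C: 14 × 12.011 = 168.154
  H: 29 × 1.008 = 29.232
  N: 1 × 14.007 = 14.007
  O: 2 × 15.999 = 31.998
  S: 1 × 32.060 = 32.060
Sum: 14×12.011 + 29×1.008 + 1×14.007 + 2×15.999 + 1×32.060 = 275.451 → 275.45 g/mol.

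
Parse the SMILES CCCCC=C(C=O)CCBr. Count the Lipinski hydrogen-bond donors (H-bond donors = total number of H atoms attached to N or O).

Donors: find every N or O and count the H atoms it carries.
  atom 8 (O): bond orders sum to 2 → 0 H
Lipinski HBD = 0.

0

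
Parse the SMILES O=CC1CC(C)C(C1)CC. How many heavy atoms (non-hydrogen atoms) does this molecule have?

Every atom symbol written in the SMILES (organic subset) is one heavy atom; implicit H are not written.
Heavy atoms by element → C:9, O:1.
Total: 10.

10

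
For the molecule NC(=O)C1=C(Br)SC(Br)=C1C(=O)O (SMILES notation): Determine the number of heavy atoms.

13

Every atom symbol written in the SMILES (organic subset) is one heavy atom; implicit H are not written.
Heavy atoms by element → Br:2, C:6, N:1, O:3, S:1.
Total: 13.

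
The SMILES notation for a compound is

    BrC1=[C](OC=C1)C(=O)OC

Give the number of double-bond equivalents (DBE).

4

Degree of unsaturation = (number of rings) + (number of π bonds).
Ring closures in the SMILES: 1.
π bonds: 3 double bonds (each 1 DoU) → 3 DoU from unsaturation.
Total DoU = 1 + 3 = 4.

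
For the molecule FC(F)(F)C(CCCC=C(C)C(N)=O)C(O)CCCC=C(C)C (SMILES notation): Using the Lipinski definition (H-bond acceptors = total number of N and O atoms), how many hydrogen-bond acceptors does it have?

N atoms: 1; O atoms: 2.
Lipinski HBA = 1 + 2 = 3.

3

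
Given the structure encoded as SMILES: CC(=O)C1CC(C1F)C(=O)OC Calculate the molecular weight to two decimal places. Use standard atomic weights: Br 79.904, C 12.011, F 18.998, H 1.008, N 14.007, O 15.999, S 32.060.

First, the molecular formula is C8H11FO3 (counting implicit H from valence).
  C: 8 × 12.011 = 96.088
  F: 1 × 18.998 = 18.998
  H: 11 × 1.008 = 11.088
  O: 3 × 15.999 = 47.997
Sum: 8×12.011 + 1×18.998 + 11×1.008 + 3×15.999 = 174.171 → 174.17 g/mol.

174.17 g/mol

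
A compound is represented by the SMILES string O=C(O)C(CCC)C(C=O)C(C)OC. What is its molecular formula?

Walk through each heavy atom and fill implicit hydrogens from standard valence (C 4, N 3, O 2, S 2, halogen 1):
  atom 1: O, bond orders sum to 2 (valence 2) → 0 H
  atom 2: C, bond orders sum to 4 (valence 4) → 0 H
  atom 3: O, bond orders sum to 1 (valence 2) → 1 H
  atom 4: C, bond orders sum to 3 (valence 4) → 1 H
  atom 5: C, bond orders sum to 2 (valence 4) → 2 H
  atom 6: C, bond orders sum to 2 (valence 4) → 2 H
  atom 7: C, bond orders sum to 1 (valence 4) → 3 H
  atom 8: C, bond orders sum to 3 (valence 4) → 1 H
  atom 9: C, bond orders sum to 3 (valence 4) → 1 H
  atom 10: O, bond orders sum to 2 (valence 2) → 0 H
  atom 11: C, bond orders sum to 3 (valence 4) → 1 H
  atom 12: C, bond orders sum to 1 (valence 4) → 3 H
  atom 13: O, bond orders sum to 2 (valence 2) → 0 H
  atom 14: C, bond orders sum to 1 (valence 4) → 3 H
Totals → C:10, H:18, O:4.
In Hill order: C10H18O4.

C10H18O4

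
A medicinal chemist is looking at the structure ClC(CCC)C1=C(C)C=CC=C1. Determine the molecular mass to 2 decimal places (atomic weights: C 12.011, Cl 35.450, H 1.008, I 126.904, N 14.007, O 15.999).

182.69 g/mol

First, the molecular formula is C11H15Cl (counting implicit H from valence).
  C: 11 × 12.011 = 132.121
  Cl: 1 × 35.450 = 35.450
  H: 15 × 1.008 = 15.120
Sum: 11×12.011 + 1×35.450 + 15×1.008 = 182.691 → 182.69 g/mol.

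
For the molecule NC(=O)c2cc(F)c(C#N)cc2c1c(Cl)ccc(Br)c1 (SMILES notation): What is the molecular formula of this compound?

C14H7BrClFN2O

Walk through each heavy atom and fill implicit hydrogens from standard valence (C 4, N 3, O 2, S 2, halogen 1); for lowercase aromatic atoms, an aromatic c carries 1 H when it has two neighbours and 0 H with three, and aromatic n carries 0 H:
  atom 1: N, bond orders sum to 1 (valence 3) → 2 H
  atom 2: C, bond orders sum to 4 (valence 4) → 0 H
  atom 3: O, bond orders sum to 2 (valence 2) → 0 H
  atom 4: aromatic c, 3 neighbours → 0 H
  atom 5: aromatic c, 2 neighbours → 1 H
  atom 6: aromatic c, 3 neighbours → 0 H
  atom 7: F (halogen, monovalent) → 0 H
  atom 8: aromatic c, 3 neighbours → 0 H
  atom 9: C, bond orders sum to 4 (valence 4) → 0 H
  atom 10: N, bond orders sum to 3 (valence 3) → 0 H
  atom 11: aromatic c, 2 neighbours → 1 H
  atom 12: aromatic c, 3 neighbours → 0 H
  atom 13: aromatic c, 3 neighbours → 0 H
  atom 14: aromatic c, 3 neighbours → 0 H
  atom 15: Cl (halogen, monovalent) → 0 H
  atom 16: aromatic c, 2 neighbours → 1 H
  atom 17: aromatic c, 2 neighbours → 1 H
  atom 18: aromatic c, 3 neighbours → 0 H
  atom 19: Br (halogen, monovalent) → 0 H
  atom 20: aromatic c, 2 neighbours → 1 H
Totals → C:14, H:7, Br:1, Cl:1, F:1, N:2, O:1.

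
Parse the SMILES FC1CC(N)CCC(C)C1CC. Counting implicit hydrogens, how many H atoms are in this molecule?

20

Walk through each heavy atom and fill implicit hydrogens from standard valence (C 4, N 3, O 2, S 2, halogen 1):
  atom 1: F (halogen, monovalent) → 0 H
  atom 2: C, bond orders sum to 3 (valence 4) → 1 H
  atom 3: C, bond orders sum to 2 (valence 4) → 2 H
  atom 4: C, bond orders sum to 3 (valence 4) → 1 H
  atom 5: N, bond orders sum to 1 (valence 3) → 2 H
  atom 6: C, bond orders sum to 2 (valence 4) → 2 H
  atom 7: C, bond orders sum to 2 (valence 4) → 2 H
  atom 8: C, bond orders sum to 3 (valence 4) → 1 H
  atom 9: C, bond orders sum to 1 (valence 4) → 3 H
  atom 10: C, bond orders sum to 3 (valence 4) → 1 H
  atom 11: C, bond orders sum to 2 (valence 4) → 2 H
  atom 12: C, bond orders sum to 1 (valence 4) → 3 H
Total hydrogens: 20.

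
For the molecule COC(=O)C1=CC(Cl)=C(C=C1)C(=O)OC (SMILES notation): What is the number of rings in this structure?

1

In SMILES, each pair of matching ring-closure digits denotes one ring-closing bond; the number of such bonds equals the number of independent rings.
Ring-closure bonds here: 1.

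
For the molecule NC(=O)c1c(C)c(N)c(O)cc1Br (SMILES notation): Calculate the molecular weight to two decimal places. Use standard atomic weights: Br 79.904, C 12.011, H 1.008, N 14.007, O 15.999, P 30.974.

245.08 g/mol

First, the molecular formula is C8H9BrN2O2 (counting implicit H from valence).
  Br: 1 × 79.904 = 79.904
  C: 8 × 12.011 = 96.088
  H: 9 × 1.008 = 9.072
  N: 2 × 14.007 = 28.014
  O: 2 × 15.999 = 31.998
Sum: 1×79.904 + 8×12.011 + 9×1.008 + 2×14.007 + 2×15.999 = 245.076 → 245.08 g/mol.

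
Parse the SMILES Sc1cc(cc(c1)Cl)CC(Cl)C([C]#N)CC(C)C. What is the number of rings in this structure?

In SMILES, each pair of matching ring-closure digits denotes one ring-closing bond; the number of such bonds equals the number of independent rings.
Ring-closure bonds here: 1.

1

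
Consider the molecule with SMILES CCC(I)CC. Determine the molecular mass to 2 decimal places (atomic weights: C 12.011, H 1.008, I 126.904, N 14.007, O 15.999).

198.05 g/mol

First, the molecular formula is C5H11I (counting implicit H from valence).
  C: 5 × 12.011 = 60.055
  H: 11 × 1.008 = 11.088
  I: 1 × 126.904 = 126.904
Sum: 5×12.011 + 11×1.008 + 1×126.904 = 198.047 → 198.05 g/mol.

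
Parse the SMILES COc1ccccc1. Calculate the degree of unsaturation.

4

Molecular formula: C7H8O.
DoU = (2C + 2 + N − H − X) / 2, where X is the halogen count and O/S are ignored.
    = (2·7 + 2 + 0 − 8 − 0) / 2 = 8 / 2 = 4.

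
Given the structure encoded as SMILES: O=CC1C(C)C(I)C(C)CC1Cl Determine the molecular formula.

C9H14ClIO

Walk through each heavy atom and fill implicit hydrogens from standard valence (C 4, N 3, O 2, S 2, halogen 1):
  atom 1: O, bond orders sum to 2 (valence 2) → 0 H
  atom 2: C, bond orders sum to 3 (valence 4) → 1 H
  atom 3: C, bond orders sum to 3 (valence 4) → 1 H
  atom 4: C, bond orders sum to 3 (valence 4) → 1 H
  atom 5: C, bond orders sum to 1 (valence 4) → 3 H
  atom 6: C, bond orders sum to 3 (valence 4) → 1 H
  atom 7: I (halogen, monovalent) → 0 H
  atom 8: C, bond orders sum to 3 (valence 4) → 1 H
  atom 9: C, bond orders sum to 1 (valence 4) → 3 H
  atom 10: C, bond orders sum to 2 (valence 4) → 2 H
  atom 11: C, bond orders sum to 3 (valence 4) → 1 H
  atom 12: Cl (halogen, monovalent) → 0 H
Totals → C:9, H:14, Cl:1, I:1, O:1.
In Hill order: C9H14ClIO.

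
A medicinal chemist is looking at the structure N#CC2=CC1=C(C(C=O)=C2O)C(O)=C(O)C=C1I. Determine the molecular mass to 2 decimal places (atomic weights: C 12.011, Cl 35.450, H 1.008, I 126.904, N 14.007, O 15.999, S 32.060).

355.09 g/mol

First, the molecular formula is C12H6INO4 (counting implicit H from valence).
  C: 12 × 12.011 = 144.132
  H: 6 × 1.008 = 6.048
  I: 1 × 126.904 = 126.904
  N: 1 × 14.007 = 14.007
  O: 4 × 15.999 = 63.996
Sum: 12×12.011 + 6×1.008 + 1×126.904 + 1×14.007 + 4×15.999 = 355.087 → 355.09 g/mol.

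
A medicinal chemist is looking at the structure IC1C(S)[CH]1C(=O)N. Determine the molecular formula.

Walk through each heavy atom and fill implicit hydrogens from standard valence (C 4, N 3, O 2, S 2, halogen 1):
  atom 1: I (halogen, monovalent) → 0 H
  atom 2: C, bond orders sum to 3 (valence 4) → 1 H
  atom 3: C, bond orders sum to 3 (valence 4) → 1 H
  atom 4: S, bond orders sum to 1 (valence 2) → 1 H
  atom 5: C with explicit H count 1
  atom 6: C, bond orders sum to 4 (valence 4) → 0 H
  atom 7: O, bond orders sum to 2 (valence 2) → 0 H
  atom 8: N, bond orders sum to 1 (valence 3) → 2 H
Totals → C:4, H:6, I:1, N:1, O:1, S:1.

C4H6INOS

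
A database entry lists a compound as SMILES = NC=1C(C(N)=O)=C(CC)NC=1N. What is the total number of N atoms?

Scan the SMILES for N atoms (remember two-letter symbols like Cl and Br are single atoms).
Nitrogen count: 4.

4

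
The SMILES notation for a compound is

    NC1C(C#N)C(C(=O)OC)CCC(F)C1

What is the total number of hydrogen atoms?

Walk through each heavy atom and fill implicit hydrogens from standard valence (C 4, N 3, O 2, S 2, halogen 1):
  atom 1: N, bond orders sum to 1 (valence 3) → 2 H
  atom 2: C, bond orders sum to 3 (valence 4) → 1 H
  atom 3: C, bond orders sum to 3 (valence 4) → 1 H
  atom 4: C, bond orders sum to 4 (valence 4) → 0 H
  atom 5: N, bond orders sum to 3 (valence 3) → 0 H
  atom 6: C, bond orders sum to 3 (valence 4) → 1 H
  atom 7: C, bond orders sum to 4 (valence 4) → 0 H
  atom 8: O, bond orders sum to 2 (valence 2) → 0 H
  atom 9: O, bond orders sum to 2 (valence 2) → 0 H
  atom 10: C, bond orders sum to 1 (valence 4) → 3 H
  atom 11: C, bond orders sum to 2 (valence 4) → 2 H
  atom 12: C, bond orders sum to 2 (valence 4) → 2 H
  atom 13: C, bond orders sum to 3 (valence 4) → 1 H
  atom 14: F (halogen, monovalent) → 0 H
  atom 15: C, bond orders sum to 2 (valence 4) → 2 H
Total hydrogens: 15.

15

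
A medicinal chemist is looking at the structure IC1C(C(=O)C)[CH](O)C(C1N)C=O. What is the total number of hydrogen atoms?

12

Walk through each heavy atom and fill implicit hydrogens from standard valence (C 4, N 3, O 2, S 2, halogen 1):
  atom 1: I (halogen, monovalent) → 0 H
  atom 2: C, bond orders sum to 3 (valence 4) → 1 H
  atom 3: C, bond orders sum to 3 (valence 4) → 1 H
  atom 4: C, bond orders sum to 4 (valence 4) → 0 H
  atom 5: O, bond orders sum to 2 (valence 2) → 0 H
  atom 6: C, bond orders sum to 1 (valence 4) → 3 H
  atom 7: C with explicit H count 1
  atom 8: O, bond orders sum to 1 (valence 2) → 1 H
  atom 9: C, bond orders sum to 3 (valence 4) → 1 H
  atom 10: C, bond orders sum to 3 (valence 4) → 1 H
  atom 11: N, bond orders sum to 1 (valence 3) → 2 H
  atom 12: C, bond orders sum to 3 (valence 4) → 1 H
  atom 13: O, bond orders sum to 2 (valence 2) → 0 H
Total hydrogens: 12.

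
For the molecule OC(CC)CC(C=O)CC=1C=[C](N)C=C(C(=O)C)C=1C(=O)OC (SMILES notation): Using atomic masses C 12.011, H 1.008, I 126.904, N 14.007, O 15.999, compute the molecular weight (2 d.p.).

First, the molecular formula is C17H23NO5 (counting implicit H from valence).
  C: 17 × 12.011 = 204.187
  H: 23 × 1.008 = 23.184
  N: 1 × 14.007 = 14.007
  O: 5 × 15.999 = 79.995
Sum: 17×12.011 + 23×1.008 + 1×14.007 + 5×15.999 = 321.373 → 321.37 g/mol.

321.37 g/mol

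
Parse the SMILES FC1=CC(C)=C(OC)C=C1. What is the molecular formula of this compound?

Walk through each heavy atom and fill implicit hydrogens from standard valence (C 4, N 3, O 2, S 2, halogen 1):
  atom 1: F (halogen, monovalent) → 0 H
  atom 2: C, bond orders sum to 4 (valence 4) → 0 H
  atom 3: C, bond orders sum to 3 (valence 4) → 1 H
  atom 4: C, bond orders sum to 4 (valence 4) → 0 H
  atom 5: C, bond orders sum to 1 (valence 4) → 3 H
  atom 6: C, bond orders sum to 4 (valence 4) → 0 H
  atom 7: O, bond orders sum to 2 (valence 2) → 0 H
  atom 8: C, bond orders sum to 1 (valence 4) → 3 H
  atom 9: C, bond orders sum to 3 (valence 4) → 1 H
  atom 10: C, bond orders sum to 3 (valence 4) → 1 H
Totals → C:8, H:9, F:1, O:1.

C8H9FO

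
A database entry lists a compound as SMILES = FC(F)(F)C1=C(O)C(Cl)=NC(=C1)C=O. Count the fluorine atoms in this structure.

3

Scan the SMILES for F atoms (remember two-letter symbols like Cl and Br are single atoms).
Fluorine count: 3.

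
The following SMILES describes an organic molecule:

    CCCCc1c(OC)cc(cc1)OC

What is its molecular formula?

C12H18O2

Walk through each heavy atom and fill implicit hydrogens from standard valence (C 4, N 3, O 2, S 2, halogen 1); for lowercase aromatic atoms, an aromatic c carries 1 H when it has two neighbours and 0 H with three, and aromatic n carries 0 H:
  atom 1: C, bond orders sum to 1 (valence 4) → 3 H
  atom 2: C, bond orders sum to 2 (valence 4) → 2 H
  atom 3: C, bond orders sum to 2 (valence 4) → 2 H
  atom 4: C, bond orders sum to 2 (valence 4) → 2 H
  atom 5: aromatic c, 3 neighbours → 0 H
  atom 6: aromatic c, 3 neighbours → 0 H
  atom 7: O, bond orders sum to 2 (valence 2) → 0 H
  atom 8: C, bond orders sum to 1 (valence 4) → 3 H
  atom 9: aromatic c, 2 neighbours → 1 H
  atom 10: aromatic c, 3 neighbours → 0 H
  atom 11: aromatic c, 2 neighbours → 1 H
  atom 12: aromatic c, 2 neighbours → 1 H
  atom 13: O, bond orders sum to 2 (valence 2) → 0 H
  atom 14: C, bond orders sum to 1 (valence 4) → 3 H
Totals → C:12, H:18, O:2.
In Hill order: C12H18O2.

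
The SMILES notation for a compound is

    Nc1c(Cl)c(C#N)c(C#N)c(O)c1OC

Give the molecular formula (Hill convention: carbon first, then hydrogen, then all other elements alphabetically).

Walk through each heavy atom and fill implicit hydrogens from standard valence (C 4, N 3, O 2, S 2, halogen 1); for lowercase aromatic atoms, an aromatic c carries 1 H when it has two neighbours and 0 H with three, and aromatic n carries 0 H:
  atom 1: N, bond orders sum to 1 (valence 3) → 2 H
  atom 2: aromatic c, 3 neighbours → 0 H
  atom 3: aromatic c, 3 neighbours → 0 H
  atom 4: Cl (halogen, monovalent) → 0 H
  atom 5: aromatic c, 3 neighbours → 0 H
  atom 6: C, bond orders sum to 4 (valence 4) → 0 H
  atom 7: N, bond orders sum to 3 (valence 3) → 0 H
  atom 8: aromatic c, 3 neighbours → 0 H
  atom 9: C, bond orders sum to 4 (valence 4) → 0 H
  atom 10: N, bond orders sum to 3 (valence 3) → 0 H
  atom 11: aromatic c, 3 neighbours → 0 H
  atom 12: O, bond orders sum to 1 (valence 2) → 1 H
  atom 13: aromatic c, 3 neighbours → 0 H
  atom 14: O, bond orders sum to 2 (valence 2) → 0 H
  atom 15: C, bond orders sum to 1 (valence 4) → 3 H
Totals → C:9, H:6, Cl:1, N:3, O:2.

C9H6ClN3O2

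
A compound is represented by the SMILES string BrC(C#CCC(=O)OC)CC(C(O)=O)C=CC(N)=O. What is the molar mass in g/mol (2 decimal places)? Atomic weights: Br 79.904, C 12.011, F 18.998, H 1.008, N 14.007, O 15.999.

332.15 g/mol

First, the molecular formula is C12H14BrNO5 (counting implicit H from valence).
  Br: 1 × 79.904 = 79.904
  C: 12 × 12.011 = 144.132
  H: 14 × 1.008 = 14.112
  N: 1 × 14.007 = 14.007
  O: 5 × 15.999 = 79.995
Sum: 1×79.904 + 12×12.011 + 14×1.008 + 1×14.007 + 5×15.999 = 332.150 → 332.15 g/mol.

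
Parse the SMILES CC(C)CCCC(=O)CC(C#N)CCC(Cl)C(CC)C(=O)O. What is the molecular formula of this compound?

Walk through each heavy atom and fill implicit hydrogens from standard valence (C 4, N 3, O 2, S 2, halogen 1):
  atom 1: C, bond orders sum to 1 (valence 4) → 3 H
  atom 2: C, bond orders sum to 3 (valence 4) → 1 H
  atom 3: C, bond orders sum to 1 (valence 4) → 3 H
  atom 4: C, bond orders sum to 2 (valence 4) → 2 H
  atom 5: C, bond orders sum to 2 (valence 4) → 2 H
  atom 6: C, bond orders sum to 2 (valence 4) → 2 H
  atom 7: C, bond orders sum to 4 (valence 4) → 0 H
  atom 8: O, bond orders sum to 2 (valence 2) → 0 H
  atom 9: C, bond orders sum to 2 (valence 4) → 2 H
  atom 10: C, bond orders sum to 3 (valence 4) → 1 H
  atom 11: C, bond orders sum to 4 (valence 4) → 0 H
  atom 12: N, bond orders sum to 3 (valence 3) → 0 H
  atom 13: C, bond orders sum to 2 (valence 4) → 2 H
  atom 14: C, bond orders sum to 2 (valence 4) → 2 H
  atom 15: C, bond orders sum to 3 (valence 4) → 1 H
  atom 16: Cl (halogen, monovalent) → 0 H
  atom 17: C, bond orders sum to 3 (valence 4) → 1 H
  atom 18: C, bond orders sum to 2 (valence 4) → 2 H
  atom 19: C, bond orders sum to 1 (valence 4) → 3 H
  atom 20: C, bond orders sum to 4 (valence 4) → 0 H
  atom 21: O, bond orders sum to 2 (valence 2) → 0 H
  atom 22: O, bond orders sum to 1 (valence 2) → 1 H
Totals → C:17, H:28, Cl:1, N:1, O:3.
In Hill order: C17H28ClNO3.

C17H28ClNO3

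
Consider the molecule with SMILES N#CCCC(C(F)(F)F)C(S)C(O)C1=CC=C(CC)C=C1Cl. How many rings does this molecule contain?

1

In SMILES, each pair of matching ring-closure digits denotes one ring-closing bond; the number of such bonds equals the number of independent rings.
Ring-closure bonds here: 1.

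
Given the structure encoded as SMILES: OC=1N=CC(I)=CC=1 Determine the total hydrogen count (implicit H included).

Walk through each heavy atom and fill implicit hydrogens from standard valence (C 4, N 3, O 2, S 2, halogen 1):
  atom 1: O, bond orders sum to 1 (valence 2) → 1 H
  atom 2: C, bond orders sum to 4 (valence 4) → 0 H
  atom 3: N, bond orders sum to 3 (valence 3) → 0 H
  atom 4: C, bond orders sum to 3 (valence 4) → 1 H
  atom 5: C, bond orders sum to 4 (valence 4) → 0 H
  atom 6: I (halogen, monovalent) → 0 H
  atom 7: C, bond orders sum to 3 (valence 4) → 1 H
  atom 8: C, bond orders sum to 3 (valence 4) → 1 H
Total hydrogens: 4.

4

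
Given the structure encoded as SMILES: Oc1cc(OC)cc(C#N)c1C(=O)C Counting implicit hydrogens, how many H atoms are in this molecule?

9

Walk through each heavy atom and fill implicit hydrogens from standard valence (C 4, N 3, O 2, S 2, halogen 1); for lowercase aromatic atoms, an aromatic c carries 1 H when it has two neighbours and 0 H with three, and aromatic n carries 0 H:
  atom 1: O, bond orders sum to 1 (valence 2) → 1 H
  atom 2: aromatic c, 3 neighbours → 0 H
  atom 3: aromatic c, 2 neighbours → 1 H
  atom 4: aromatic c, 3 neighbours → 0 H
  atom 5: O, bond orders sum to 2 (valence 2) → 0 H
  atom 6: C, bond orders sum to 1 (valence 4) → 3 H
  atom 7: aromatic c, 2 neighbours → 1 H
  atom 8: aromatic c, 3 neighbours → 0 H
  atom 9: C, bond orders sum to 4 (valence 4) → 0 H
  atom 10: N, bond orders sum to 3 (valence 3) → 0 H
  atom 11: aromatic c, 3 neighbours → 0 H
  atom 12: C, bond orders sum to 4 (valence 4) → 0 H
  atom 13: O, bond orders sum to 2 (valence 2) → 0 H
  atom 14: C, bond orders sum to 1 (valence 4) → 3 H
Total hydrogens: 9.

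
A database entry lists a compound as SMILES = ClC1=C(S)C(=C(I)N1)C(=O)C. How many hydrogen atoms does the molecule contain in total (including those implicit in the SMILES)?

5

Walk through each heavy atom and fill implicit hydrogens from standard valence (C 4, N 3, O 2, S 2, halogen 1):
  atom 1: Cl (halogen, monovalent) → 0 H
  atom 2: C, bond orders sum to 4 (valence 4) → 0 H
  atom 3: C, bond orders sum to 4 (valence 4) → 0 H
  atom 4: S, bond orders sum to 1 (valence 2) → 1 H
  atom 5: C, bond orders sum to 4 (valence 4) → 0 H
  atom 6: C, bond orders sum to 4 (valence 4) → 0 H
  atom 7: I (halogen, monovalent) → 0 H
  atom 8: N, bond orders sum to 2 (valence 3) → 1 H
  atom 9: C, bond orders sum to 4 (valence 4) → 0 H
  atom 10: O, bond orders sum to 2 (valence 2) → 0 H
  atom 11: C, bond orders sum to 1 (valence 4) → 3 H
Total hydrogens: 5.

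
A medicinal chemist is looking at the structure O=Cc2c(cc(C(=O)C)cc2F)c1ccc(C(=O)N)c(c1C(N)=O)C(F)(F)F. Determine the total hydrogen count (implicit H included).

Walk through each heavy atom and fill implicit hydrogens from standard valence (C 4, N 3, O 2, S 2, halogen 1); for lowercase aromatic atoms, an aromatic c carries 1 H when it has two neighbours and 0 H with three, and aromatic n carries 0 H:
  atom 1: O, bond orders sum to 2 (valence 2) → 0 H
  atom 2: C, bond orders sum to 3 (valence 4) → 1 H
  atom 3: aromatic c, 3 neighbours → 0 H
  atom 4: aromatic c, 3 neighbours → 0 H
  atom 5: aromatic c, 2 neighbours → 1 H
  atom 6: aromatic c, 3 neighbours → 0 H
  atom 7: C, bond orders sum to 4 (valence 4) → 0 H
  atom 8: O, bond orders sum to 2 (valence 2) → 0 H
  atom 9: C, bond orders sum to 1 (valence 4) → 3 H
  atom 10: aromatic c, 2 neighbours → 1 H
  atom 11: aromatic c, 3 neighbours → 0 H
  atom 12: F (halogen, monovalent) → 0 H
  atom 13: aromatic c, 3 neighbours → 0 H
  atom 14: aromatic c, 2 neighbours → 1 H
  atom 15: aromatic c, 2 neighbours → 1 H
  atom 16: aromatic c, 3 neighbours → 0 H
  atom 17: C, bond orders sum to 4 (valence 4) → 0 H
  atom 18: O, bond orders sum to 2 (valence 2) → 0 H
  atom 19: N, bond orders sum to 1 (valence 3) → 2 H
  atom 20: aromatic c, 3 neighbours → 0 H
  atom 21: aromatic c, 3 neighbours → 0 H
  atom 22: C, bond orders sum to 4 (valence 4) → 0 H
  atom 23: N, bond orders sum to 1 (valence 3) → 2 H
  atom 24: O, bond orders sum to 2 (valence 2) → 0 H
  atom 25: C, bond orders sum to 4 (valence 4) → 0 H
  atom 26: F (halogen, monovalent) → 0 H
  atom 27: F (halogen, monovalent) → 0 H
  atom 28: F (halogen, monovalent) → 0 H
Total hydrogens: 12.

12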